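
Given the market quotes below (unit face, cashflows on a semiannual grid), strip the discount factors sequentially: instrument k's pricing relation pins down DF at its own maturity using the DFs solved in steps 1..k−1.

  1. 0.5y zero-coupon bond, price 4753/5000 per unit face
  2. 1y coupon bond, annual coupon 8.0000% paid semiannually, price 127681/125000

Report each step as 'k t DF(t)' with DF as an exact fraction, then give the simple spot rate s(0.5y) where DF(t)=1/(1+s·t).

step 1 [0.5y] zero: DF = P = 4753/5000 ≈ 0.950600
step 2 [1y] bond c/2=1/25: DF=(127681/125000 − 1/25·(0.950600))/(1+1/25) = 591/625 ≈ 0.945600

1 1/2 4753/5000
2 1 591/625
s(0.5y) = (1/(4753/5000) − 1)/(1/2) = 494/4753 ≈ 10.3934%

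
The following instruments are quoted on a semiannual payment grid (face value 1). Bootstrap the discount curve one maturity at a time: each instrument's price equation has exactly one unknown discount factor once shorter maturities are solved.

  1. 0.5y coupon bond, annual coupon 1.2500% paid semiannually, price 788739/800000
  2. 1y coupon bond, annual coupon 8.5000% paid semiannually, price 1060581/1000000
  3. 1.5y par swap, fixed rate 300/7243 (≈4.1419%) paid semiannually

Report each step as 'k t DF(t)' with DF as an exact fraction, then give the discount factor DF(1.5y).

1 1/2 4899/5000
2 1 4887/5000
3 3/2 47/50
DF(1.5y) = 47/50 ≈ 0.940000

step 1 [0.5y] bond c/2=1/160: DF=(788739/800000 − 1/160·(0))/(1+1/160) = 4899/5000 ≈ 0.979800
step 2 [1y] bond c/2=17/400: DF=(1060581/1000000 − 17/400·(0.979800))/(1+17/400) = 4887/5000 ≈ 0.977400
step 3 [1.5y] swap r/2=150/7243: DF=(1 − 150/7243·(0.979800+0.977400))/(1+150/7243) = 47/50 ≈ 0.940000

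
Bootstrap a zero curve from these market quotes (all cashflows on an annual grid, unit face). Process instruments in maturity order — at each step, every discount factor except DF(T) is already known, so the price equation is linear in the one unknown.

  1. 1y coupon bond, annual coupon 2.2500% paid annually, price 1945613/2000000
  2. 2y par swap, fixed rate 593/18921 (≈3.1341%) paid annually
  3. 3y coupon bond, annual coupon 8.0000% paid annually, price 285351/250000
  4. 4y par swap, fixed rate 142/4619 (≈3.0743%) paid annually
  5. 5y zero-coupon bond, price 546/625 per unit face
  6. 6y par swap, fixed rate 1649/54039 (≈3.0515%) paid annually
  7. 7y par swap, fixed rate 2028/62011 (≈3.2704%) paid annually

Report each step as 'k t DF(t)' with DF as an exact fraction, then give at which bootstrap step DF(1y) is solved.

1 1 4757/5000
2 2 9407/10000
3 3 9167/10000
4 4 554/625
5 5 546/625
6 6 8351/10000
7 7 1993/2500
DF(1y) is solved at step 1

step 1 [1y] bond c/1=9/400: DF=(1945613/2000000 − 9/400·(0))/(1+9/400) = 4757/5000 ≈ 0.951400
step 2 [2y] swap r/1=593/18921: DF=(1 − 593/18921·(0.951400))/(1+593/18921) = 9407/10000 ≈ 0.940700
step 3 [3y] bond c/1=2/25: DF=(285351/250000 − 2/25·(0.951400+0.940700))/(1+2/25) = 9167/10000 ≈ 0.916700
step 4 [4y] swap r/1=142/4619: DF=(1 − 142/4619·(0.951400+0.940700+0.916700))/(1+142/4619) = 554/625 ≈ 0.886400
step 5 [5y] zero: DF = P = 546/625 ≈ 0.873600
step 6 [6y] swap r/1=1649/54039: DF=(1 − 1649/54039·(0.951400+0.940700+0.916700+0.886400+0.873600))/(1+1649/54039) = 8351/10000 ≈ 0.835100
step 7 [7y] swap r/1=2028/62011: DF=(1 − 2028/62011·(0.951400+0.940700+0.916700+0.886400+0.873600+0.835100))/(1+2028/62011) = 1993/2500 ≈ 0.797200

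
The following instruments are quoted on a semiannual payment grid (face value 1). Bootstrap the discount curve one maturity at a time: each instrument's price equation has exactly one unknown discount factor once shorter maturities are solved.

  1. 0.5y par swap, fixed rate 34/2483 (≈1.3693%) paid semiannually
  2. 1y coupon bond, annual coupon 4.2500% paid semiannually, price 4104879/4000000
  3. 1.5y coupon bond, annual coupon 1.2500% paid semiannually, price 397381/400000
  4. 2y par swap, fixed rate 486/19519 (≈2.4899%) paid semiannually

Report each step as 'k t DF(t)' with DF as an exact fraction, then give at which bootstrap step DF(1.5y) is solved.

1 1/2 2483/2500
2 1 4921/5000
3 3/2 39/40
4 2 4757/5000
DF(1.5y) is solved at step 3

step 1 [0.5y] swap r/2=17/2483: DF=(1 − 17/2483·(0))/(1+17/2483) = 2483/2500 ≈ 0.993200
step 2 [1y] bond c/2=17/800: DF=(4104879/4000000 − 17/800·(0.993200))/(1+17/800) = 4921/5000 ≈ 0.984200
step 3 [1.5y] bond c/2=1/160: DF=(397381/400000 − 1/160·(0.993200+0.984200))/(1+1/160) = 39/40 ≈ 0.975000
step 4 [2y] swap r/2=243/19519: DF=(1 − 243/19519·(0.993200+0.984200+0.975000))/(1+243/19519) = 4757/5000 ≈ 0.951400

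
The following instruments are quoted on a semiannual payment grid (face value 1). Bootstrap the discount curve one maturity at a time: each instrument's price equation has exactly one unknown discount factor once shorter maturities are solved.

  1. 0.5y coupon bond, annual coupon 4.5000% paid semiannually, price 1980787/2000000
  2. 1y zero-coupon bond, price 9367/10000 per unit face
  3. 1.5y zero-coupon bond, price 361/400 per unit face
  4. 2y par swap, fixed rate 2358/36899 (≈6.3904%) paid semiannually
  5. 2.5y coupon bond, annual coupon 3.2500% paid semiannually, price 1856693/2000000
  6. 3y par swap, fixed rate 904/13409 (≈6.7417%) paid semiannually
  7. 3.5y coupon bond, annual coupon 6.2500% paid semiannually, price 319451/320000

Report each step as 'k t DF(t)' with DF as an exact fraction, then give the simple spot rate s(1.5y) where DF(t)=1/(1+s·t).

1 1/2 4843/5000
2 1 9367/10000
3 3/2 361/400
4 2 8821/10000
5 5/2 1709/2000
6 3 512/625
7 7/2 1611/2000
s(1.5y) = (1/(361/400) − 1)/(3/2) = 26/361 ≈ 7.2022%

step 1 [0.5y] bond c/2=9/400: DF=(1980787/2000000 − 9/400·(0))/(1+9/400) = 4843/5000 ≈ 0.968600
step 2 [1y] zero: DF = P = 9367/10000 ≈ 0.936700
step 3 [1.5y] zero: DF = P = 361/400 ≈ 0.902500
step 4 [2y] swap r/2=1179/36899: DF=(1 − 1179/36899·(0.968600+0.936700+0.902500))/(1+1179/36899) = 8821/10000 ≈ 0.882100
step 5 [2.5y] bond c/2=13/800: DF=(1856693/2000000 − 13/800·(0.968600+0.936700+0.902500+0.882100))/(1+13/800) = 1709/2000 ≈ 0.854500
step 6 [3y] swap r/2=452/13409: DF=(1 − 452/13409·(0.968600+0.936700+0.902500+0.882100+0.854500))/(1+452/13409) = 512/625 ≈ 0.819200
step 7 [3.5y] bond c/2=1/32: DF=(319451/320000 − 1/32·(0.968600+0.936700+0.902500+0.882100+0.854500+0.819200))/(1+1/32) = 1611/2000 ≈ 0.805500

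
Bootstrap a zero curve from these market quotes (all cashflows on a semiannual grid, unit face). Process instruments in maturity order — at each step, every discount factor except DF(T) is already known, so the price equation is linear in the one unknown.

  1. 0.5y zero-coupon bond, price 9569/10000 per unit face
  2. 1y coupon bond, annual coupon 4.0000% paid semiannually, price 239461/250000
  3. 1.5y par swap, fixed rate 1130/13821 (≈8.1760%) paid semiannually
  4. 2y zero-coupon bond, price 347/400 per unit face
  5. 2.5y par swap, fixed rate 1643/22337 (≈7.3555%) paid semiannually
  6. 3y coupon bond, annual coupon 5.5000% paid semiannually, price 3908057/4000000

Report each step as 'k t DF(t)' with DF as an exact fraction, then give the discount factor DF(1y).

step 1 [0.5y] zero: DF = P = 9569/10000 ≈ 0.956900
step 2 [1y] bond c/2=1/50: DF=(239461/250000 − 1/50·(0.956900))/(1+1/50) = 9203/10000 ≈ 0.920300
step 3 [1.5y] swap r/2=565/13821: DF=(1 − 565/13821·(0.956900+0.920300))/(1+565/13821) = 887/1000 ≈ 0.887000
step 4 [2y] zero: DF = P = 347/400 ≈ 0.867500
step 5 [2.5y] swap r/2=1643/44674: DF=(1 − 1643/44674·(0.956900+0.920300+0.887000+0.867500))/(1+1643/44674) = 8357/10000 ≈ 0.835700
step 6 [3y] bond c/2=11/400: DF=(3908057/4000000 − 11/400·(0.956900+0.920300+0.887000+0.867500+0.835700))/(1+11/400) = 8313/10000 ≈ 0.831300

1 1/2 9569/10000
2 1 9203/10000
3 3/2 887/1000
4 2 347/400
5 5/2 8357/10000
6 3 8313/10000
DF(1y) = 9203/10000 ≈ 0.920300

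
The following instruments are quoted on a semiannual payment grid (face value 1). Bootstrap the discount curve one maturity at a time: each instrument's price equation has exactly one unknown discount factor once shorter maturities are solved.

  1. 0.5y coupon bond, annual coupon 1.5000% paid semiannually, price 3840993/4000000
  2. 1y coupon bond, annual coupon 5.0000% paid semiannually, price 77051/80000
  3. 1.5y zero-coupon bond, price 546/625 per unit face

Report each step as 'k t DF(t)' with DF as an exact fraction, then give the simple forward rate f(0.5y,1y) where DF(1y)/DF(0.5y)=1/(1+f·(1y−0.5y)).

1 1/2 9531/10000
2 1 2291/2500
3 3/2 546/625
f(0.5y,1y) = ((9531/10000)/(2291/2500) − 1)/(1/2) = 367/4582 ≈ 8.0096%

step 1 [0.5y] bond c/2=3/400: DF=(3840993/4000000 − 3/400·(0))/(1+3/400) = 9531/10000 ≈ 0.953100
step 2 [1y] bond c/2=1/40: DF=(77051/80000 − 1/40·(0.953100))/(1+1/40) = 2291/2500 ≈ 0.916400
step 3 [1.5y] zero: DF = P = 546/625 ≈ 0.873600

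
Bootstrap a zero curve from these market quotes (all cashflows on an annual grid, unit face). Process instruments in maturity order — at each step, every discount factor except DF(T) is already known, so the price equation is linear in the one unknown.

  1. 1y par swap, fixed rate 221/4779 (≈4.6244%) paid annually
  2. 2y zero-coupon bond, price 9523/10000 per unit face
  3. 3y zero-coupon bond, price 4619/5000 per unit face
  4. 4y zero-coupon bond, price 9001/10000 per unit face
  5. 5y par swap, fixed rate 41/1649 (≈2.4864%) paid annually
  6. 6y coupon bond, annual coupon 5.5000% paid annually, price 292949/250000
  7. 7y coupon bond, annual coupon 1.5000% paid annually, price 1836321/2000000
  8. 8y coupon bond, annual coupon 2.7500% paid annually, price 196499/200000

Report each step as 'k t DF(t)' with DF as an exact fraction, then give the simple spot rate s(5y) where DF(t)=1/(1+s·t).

step 1 [1y] swap r/1=221/4779: DF=(1 − 221/4779·(0))/(1+221/4779) = 4779/5000 ≈ 0.955800
step 2 [2y] zero: DF = P = 9523/10000 ≈ 0.952300
step 3 [3y] zero: DF = P = 4619/5000 ≈ 0.923800
step 4 [4y] zero: DF = P = 9001/10000 ≈ 0.900100
step 5 [5y] swap r/1=41/1649: DF=(1 − 41/1649·(0.955800+0.952300+0.923800+0.900100))/(1+41/1649) = 2213/2500 ≈ 0.885200
step 6 [6y] bond c/1=11/200: DF=(292949/250000 − 11/200·(0.955800+0.952300+0.923800+0.900100+0.885200))/(1+11/200) = 87/100 ≈ 0.870000
step 7 [7y] bond c/1=3/200: DF=(1836321/2000000 − 3/200·(0.955800+0.952300+0.923800+0.900100+0.885200+0.870000))/(1+3/200) = 1647/2000 ≈ 0.823500
step 8 [8y] bond c/1=11/400: DF=(196499/200000 − 11/400·(0.955800+0.952300+0.923800+0.900100+0.885200+0.870000+0.823500))/(1+11/400) = 7873/10000 ≈ 0.787300

1 1 4779/5000
2 2 9523/10000
3 3 4619/5000
4 4 9001/10000
5 5 2213/2500
6 6 87/100
7 7 1647/2000
8 8 7873/10000
s(5y) = (1/(2213/2500) − 1)/(5) = 287/11065 ≈ 2.5938%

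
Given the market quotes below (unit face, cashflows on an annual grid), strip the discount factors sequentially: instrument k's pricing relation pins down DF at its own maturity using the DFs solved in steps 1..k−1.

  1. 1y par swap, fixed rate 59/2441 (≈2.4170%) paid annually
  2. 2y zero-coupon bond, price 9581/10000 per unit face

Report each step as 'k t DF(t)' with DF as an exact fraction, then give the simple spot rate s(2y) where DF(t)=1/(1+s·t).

1 1 2441/2500
2 2 9581/10000
s(2y) = (1/(9581/10000) − 1)/(2) = 419/19162 ≈ 2.1866%

step 1 [1y] swap r/1=59/2441: DF=(1 − 59/2441·(0))/(1+59/2441) = 2441/2500 ≈ 0.976400
step 2 [2y] zero: DF = P = 9581/10000 ≈ 0.958100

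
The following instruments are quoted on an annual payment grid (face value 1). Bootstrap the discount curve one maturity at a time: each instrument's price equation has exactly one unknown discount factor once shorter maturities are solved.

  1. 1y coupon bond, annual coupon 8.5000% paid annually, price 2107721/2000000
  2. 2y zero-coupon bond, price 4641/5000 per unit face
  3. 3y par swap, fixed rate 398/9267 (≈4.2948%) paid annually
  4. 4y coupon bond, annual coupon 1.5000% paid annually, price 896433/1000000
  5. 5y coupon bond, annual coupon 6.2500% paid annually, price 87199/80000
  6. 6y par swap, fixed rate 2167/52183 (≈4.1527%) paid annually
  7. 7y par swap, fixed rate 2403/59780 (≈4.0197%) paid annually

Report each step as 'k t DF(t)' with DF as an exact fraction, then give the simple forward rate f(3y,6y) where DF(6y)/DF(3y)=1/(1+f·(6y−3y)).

1 1 9713/10000
2 2 4641/5000
3 3 4403/5000
4 4 8421/10000
5 5 508/625
6 6 7833/10000
7 7 7597/10000
f(3y,6y) = ((4403/5000)/(7833/10000) − 1)/(3) = 139/3357 ≈ 4.1406%

step 1 [1y] bond c/1=17/200: DF=(2107721/2000000 − 17/200·(0))/(1+17/200) = 9713/10000 ≈ 0.971300
step 2 [2y] zero: DF = P = 4641/5000 ≈ 0.928200
step 3 [3y] swap r/1=398/9267: DF=(1 − 398/9267·(0.971300+0.928200))/(1+398/9267) = 4403/5000 ≈ 0.880600
step 4 [4y] bond c/1=3/200: DF=(896433/1000000 − 3/200·(0.971300+0.928200+0.880600))/(1+3/200) = 8421/10000 ≈ 0.842100
step 5 [5y] bond c/1=1/16: DF=(87199/80000 − 1/16·(0.971300+0.928200+0.880600+0.842100))/(1+1/16) = 508/625 ≈ 0.812800
step 6 [6y] swap r/1=2167/52183: DF=(1 − 2167/52183·(0.971300+0.928200+0.880600+0.842100+0.812800))/(1+2167/52183) = 7833/10000 ≈ 0.783300
step 7 [7y] swap r/1=2403/59780: DF=(1 − 2403/59780·(0.971300+0.928200+0.880600+0.842100+0.812800+0.783300))/(1+2403/59780) = 7597/10000 ≈ 0.759700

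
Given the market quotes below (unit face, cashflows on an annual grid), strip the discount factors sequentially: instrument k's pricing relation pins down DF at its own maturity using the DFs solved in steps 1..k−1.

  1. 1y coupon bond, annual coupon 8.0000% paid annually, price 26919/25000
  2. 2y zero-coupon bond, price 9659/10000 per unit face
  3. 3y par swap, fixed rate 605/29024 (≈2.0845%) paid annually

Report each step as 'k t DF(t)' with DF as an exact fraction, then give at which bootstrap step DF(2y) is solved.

step 1 [1y] bond c/1=2/25: DF=(26919/25000 − 2/25·(0))/(1+2/25) = 997/1000 ≈ 0.997000
step 2 [2y] zero: DF = P = 9659/10000 ≈ 0.965900
step 3 [3y] swap r/1=605/29024: DF=(1 − 605/29024·(0.997000+0.965900))/(1+605/29024) = 1879/2000 ≈ 0.939500

1 1 997/1000
2 2 9659/10000
3 3 1879/2000
DF(2y) is solved at step 2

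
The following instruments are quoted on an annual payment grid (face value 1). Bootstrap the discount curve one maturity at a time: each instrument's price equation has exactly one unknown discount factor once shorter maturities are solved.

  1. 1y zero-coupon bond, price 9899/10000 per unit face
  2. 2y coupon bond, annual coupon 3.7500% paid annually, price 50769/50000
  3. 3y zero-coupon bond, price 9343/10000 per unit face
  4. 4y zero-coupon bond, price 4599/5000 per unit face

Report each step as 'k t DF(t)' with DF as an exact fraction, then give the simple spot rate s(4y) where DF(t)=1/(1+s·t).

1 1 9899/10000
2 2 9429/10000
3 3 9343/10000
4 4 4599/5000
s(4y) = (1/(4599/5000) − 1)/(4) = 401/18396 ≈ 2.1798%

step 1 [1y] zero: DF = P = 9899/10000 ≈ 0.989900
step 2 [2y] bond c/1=3/80: DF=(50769/50000 − 3/80·(0.989900))/(1+3/80) = 9429/10000 ≈ 0.942900
step 3 [3y] zero: DF = P = 9343/10000 ≈ 0.934300
step 4 [4y] zero: DF = P = 4599/5000 ≈ 0.919800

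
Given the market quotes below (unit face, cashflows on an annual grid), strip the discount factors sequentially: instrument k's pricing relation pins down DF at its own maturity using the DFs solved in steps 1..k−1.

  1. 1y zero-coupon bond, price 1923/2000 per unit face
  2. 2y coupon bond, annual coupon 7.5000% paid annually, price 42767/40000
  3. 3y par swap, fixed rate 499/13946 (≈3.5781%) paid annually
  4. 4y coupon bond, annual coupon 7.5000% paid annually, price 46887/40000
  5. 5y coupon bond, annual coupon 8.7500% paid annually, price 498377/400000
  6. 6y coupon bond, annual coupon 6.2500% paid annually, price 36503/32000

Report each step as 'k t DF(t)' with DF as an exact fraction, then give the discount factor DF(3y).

1 1 1923/2000
2 2 371/400
3 3 4501/5000
4 4 4479/5000
5 5 2123/2500
6 6 8069/10000
DF(3y) = 4501/5000 ≈ 0.900200

step 1 [1y] zero: DF = P = 1923/2000 ≈ 0.961500
step 2 [2y] bond c/1=3/40: DF=(42767/40000 − 3/40·(0.961500))/(1+3/40) = 371/400 ≈ 0.927500
step 3 [3y] swap r/1=499/13946: DF=(1 − 499/13946·(0.961500+0.927500))/(1+499/13946) = 4501/5000 ≈ 0.900200
step 4 [4y] bond c/1=3/40: DF=(46887/40000 − 3/40·(0.961500+0.927500+0.900200))/(1+3/40) = 4479/5000 ≈ 0.895800
step 5 [5y] bond c/1=7/80: DF=(498377/400000 − 7/80·(0.961500+0.927500+0.900200+0.895800))/(1+7/80) = 2123/2500 ≈ 0.849200
step 6 [6y] bond c/1=1/16: DF=(36503/32000 − 1/16·(0.961500+0.927500+0.900200+0.895800+0.849200))/(1+1/16) = 8069/10000 ≈ 0.806900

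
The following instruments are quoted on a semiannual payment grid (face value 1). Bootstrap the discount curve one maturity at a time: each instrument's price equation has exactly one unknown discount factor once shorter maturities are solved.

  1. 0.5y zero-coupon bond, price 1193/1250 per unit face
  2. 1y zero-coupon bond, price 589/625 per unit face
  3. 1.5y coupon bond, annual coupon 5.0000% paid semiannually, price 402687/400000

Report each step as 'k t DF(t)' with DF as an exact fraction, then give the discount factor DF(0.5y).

step 1 [0.5y] zero: DF = P = 1193/1250 ≈ 0.954400
step 2 [1y] zero: DF = P = 589/625 ≈ 0.942400
step 3 [1.5y] bond c/2=1/40: DF=(402687/400000 − 1/40·(0.954400+0.942400))/(1+1/40) = 9359/10000 ≈ 0.935900

1 1/2 1193/1250
2 1 589/625
3 3/2 9359/10000
DF(0.5y) = 1193/1250 ≈ 0.954400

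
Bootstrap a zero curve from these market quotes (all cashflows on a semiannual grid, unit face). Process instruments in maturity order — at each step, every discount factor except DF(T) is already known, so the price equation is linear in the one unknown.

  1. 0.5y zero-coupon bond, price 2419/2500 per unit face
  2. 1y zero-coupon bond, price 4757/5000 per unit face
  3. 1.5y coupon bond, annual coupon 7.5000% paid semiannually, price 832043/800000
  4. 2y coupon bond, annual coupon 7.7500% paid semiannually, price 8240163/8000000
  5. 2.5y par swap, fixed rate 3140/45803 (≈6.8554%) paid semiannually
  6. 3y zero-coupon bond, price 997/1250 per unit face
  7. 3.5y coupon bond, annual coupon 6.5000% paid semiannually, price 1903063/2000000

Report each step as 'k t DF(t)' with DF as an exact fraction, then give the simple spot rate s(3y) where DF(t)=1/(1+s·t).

step 1 [0.5y] zero: DF = P = 2419/2500 ≈ 0.967600
step 2 [1y] zero: DF = P = 4757/5000 ≈ 0.951400
step 3 [1.5y] bond c/2=3/80: DF=(832043/800000 − 3/80·(0.967600+0.951400))/(1+3/80) = 9331/10000 ≈ 0.933100
step 4 [2y] bond c/2=31/800: DF=(8240163/8000000 − 31/800·(0.967600+0.951400+0.933100))/(1+31/800) = 2213/2500 ≈ 0.885200
step 5 [2.5y] swap r/2=1570/45803: DF=(1 − 1570/45803·(0.967600+0.951400+0.933100+0.885200))/(1+1570/45803) = 843/1000 ≈ 0.843000
step 6 [3y] zero: DF = P = 997/1250 ≈ 0.797600
step 7 [3.5y] bond c/2=13/400: DF=(1903063/2000000 − 13/400·(0.967600+0.951400+0.933100+0.885200+0.843000+0.797600))/(1+13/400) = 7523/10000 ≈ 0.752300

1 1/2 2419/2500
2 1 4757/5000
3 3/2 9331/10000
4 2 2213/2500
5 5/2 843/1000
6 3 997/1250
7 7/2 7523/10000
s(3y) = (1/(997/1250) − 1)/(3) = 253/2991 ≈ 8.4587%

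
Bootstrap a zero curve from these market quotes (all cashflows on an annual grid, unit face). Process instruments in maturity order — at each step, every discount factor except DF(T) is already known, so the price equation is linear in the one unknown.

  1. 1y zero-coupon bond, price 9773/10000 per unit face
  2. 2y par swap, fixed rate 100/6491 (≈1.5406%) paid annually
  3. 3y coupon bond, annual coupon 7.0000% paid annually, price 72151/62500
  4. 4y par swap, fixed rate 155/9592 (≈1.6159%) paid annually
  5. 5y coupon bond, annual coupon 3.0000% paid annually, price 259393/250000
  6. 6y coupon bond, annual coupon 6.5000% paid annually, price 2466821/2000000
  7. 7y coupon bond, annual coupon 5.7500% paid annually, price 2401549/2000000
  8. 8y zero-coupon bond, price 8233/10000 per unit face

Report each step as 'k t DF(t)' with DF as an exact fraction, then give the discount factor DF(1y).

1 1 9773/10000
2 2 97/100
3 3 1903/2000
4 4 469/500
5 5 2239/2500
6 6 8693/10000
7 7 8309/10000
8 8 8233/10000
DF(1y) = 9773/10000 ≈ 0.977300

step 1 [1y] zero: DF = P = 9773/10000 ≈ 0.977300
step 2 [2y] swap r/1=100/6491: DF=(1 − 100/6491·(0.977300))/(1+100/6491) = 97/100 ≈ 0.970000
step 3 [3y] bond c/1=7/100: DF=(72151/62500 − 7/100·(0.977300+0.970000))/(1+7/100) = 1903/2000 ≈ 0.951500
step 4 [4y] swap r/1=155/9592: DF=(1 − 155/9592·(0.977300+0.970000+0.951500))/(1+155/9592) = 469/500 ≈ 0.938000
step 5 [5y] bond c/1=3/100: DF=(259393/250000 − 3/100·(0.977300+0.970000+0.951500+0.938000))/(1+3/100) = 2239/2500 ≈ 0.895600
step 6 [6y] bond c/1=13/200: DF=(2466821/2000000 − 13/200·(0.977300+0.970000+0.951500+0.938000+0.895600))/(1+13/200) = 8693/10000 ≈ 0.869300
step 7 [7y] bond c/1=23/400: DF=(2401549/2000000 − 23/400·(0.977300+0.970000+0.951500+0.938000+0.895600+0.869300))/(1+23/400) = 8309/10000 ≈ 0.830900
step 8 [8y] zero: DF = P = 8233/10000 ≈ 0.823300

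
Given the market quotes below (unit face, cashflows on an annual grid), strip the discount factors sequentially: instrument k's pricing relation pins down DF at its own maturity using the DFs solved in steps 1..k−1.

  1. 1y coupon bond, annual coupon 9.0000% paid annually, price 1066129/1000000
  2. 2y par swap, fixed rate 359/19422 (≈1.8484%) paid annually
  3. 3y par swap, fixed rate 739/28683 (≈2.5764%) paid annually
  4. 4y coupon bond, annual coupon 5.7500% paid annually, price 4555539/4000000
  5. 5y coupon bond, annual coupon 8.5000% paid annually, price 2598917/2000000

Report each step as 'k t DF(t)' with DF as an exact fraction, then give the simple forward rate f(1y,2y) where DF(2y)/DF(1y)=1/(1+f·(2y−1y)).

step 1 [1y] bond c/1=9/100: DF=(1066129/1000000 − 9/100·(0))/(1+9/100) = 9781/10000 ≈ 0.978100
step 2 [2y] swap r/1=359/19422: DF=(1 − 359/19422·(0.978100))/(1+359/19422) = 9641/10000 ≈ 0.964100
step 3 [3y] swap r/1=739/28683: DF=(1 − 739/28683·(0.978100+0.964100))/(1+739/28683) = 9261/10000 ≈ 0.926100
step 4 [4y] bond c/1=23/400: DF=(4555539/4000000 − 23/400·(0.978100+0.964100+0.926100))/(1+23/400) = 921/1000 ≈ 0.921000
step 5 [5y] bond c/1=17/200: DF=(2598917/2000000 − 17/200·(0.978100+0.964100+0.926100+0.921000))/(1+17/200) = 563/625 ≈ 0.900800

1 1 9781/10000
2 2 9641/10000
3 3 9261/10000
4 4 921/1000
5 5 563/625
f(1y,2y) = ((9781/10000)/(9641/10000) − 1)/(1) = 140/9641 ≈ 1.4521%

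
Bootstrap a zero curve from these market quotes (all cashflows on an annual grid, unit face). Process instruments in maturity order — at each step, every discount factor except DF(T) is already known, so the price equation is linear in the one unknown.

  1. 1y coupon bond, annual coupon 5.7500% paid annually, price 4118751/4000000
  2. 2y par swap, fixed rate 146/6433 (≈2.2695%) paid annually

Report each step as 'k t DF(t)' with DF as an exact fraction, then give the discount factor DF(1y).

1 1 9737/10000
2 2 4781/5000
DF(1y) = 9737/10000 ≈ 0.973700

step 1 [1y] bond c/1=23/400: DF=(4118751/4000000 − 23/400·(0))/(1+23/400) = 9737/10000 ≈ 0.973700
step 2 [2y] swap r/1=146/6433: DF=(1 − 146/6433·(0.973700))/(1+146/6433) = 4781/5000 ≈ 0.956200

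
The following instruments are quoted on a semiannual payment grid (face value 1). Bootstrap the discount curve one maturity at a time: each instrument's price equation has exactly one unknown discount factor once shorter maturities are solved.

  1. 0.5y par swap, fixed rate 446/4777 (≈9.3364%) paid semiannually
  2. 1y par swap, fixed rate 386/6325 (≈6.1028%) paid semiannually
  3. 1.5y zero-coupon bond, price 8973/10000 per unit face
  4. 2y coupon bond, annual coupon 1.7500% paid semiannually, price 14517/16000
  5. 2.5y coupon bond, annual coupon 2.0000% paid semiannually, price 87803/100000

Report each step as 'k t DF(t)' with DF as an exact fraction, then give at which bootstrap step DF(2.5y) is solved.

step 1 [0.5y] swap r/2=223/4777: DF=(1 − 223/4777·(0))/(1+223/4777) = 4777/5000 ≈ 0.955400
step 2 [1y] swap r/2=193/6325: DF=(1 − 193/6325·(0.955400))/(1+193/6325) = 9421/10000 ≈ 0.942100
step 3 [1.5y] zero: DF = P = 8973/10000 ≈ 0.897300
step 4 [2y] bond c/2=7/800: DF=(14517/16000 − 7/800·(0.955400+0.942100+0.897300))/(1+7/800) = 547/625 ≈ 0.875200
step 5 [2.5y] bond c/2=1/100: DF=(87803/100000 − 1/100·(0.955400+0.942100+0.897300+0.875200))/(1+1/100) = 833/1000 ≈ 0.833000

1 1/2 4777/5000
2 1 9421/10000
3 3/2 8973/10000
4 2 547/625
5 5/2 833/1000
DF(2.5y) is solved at step 5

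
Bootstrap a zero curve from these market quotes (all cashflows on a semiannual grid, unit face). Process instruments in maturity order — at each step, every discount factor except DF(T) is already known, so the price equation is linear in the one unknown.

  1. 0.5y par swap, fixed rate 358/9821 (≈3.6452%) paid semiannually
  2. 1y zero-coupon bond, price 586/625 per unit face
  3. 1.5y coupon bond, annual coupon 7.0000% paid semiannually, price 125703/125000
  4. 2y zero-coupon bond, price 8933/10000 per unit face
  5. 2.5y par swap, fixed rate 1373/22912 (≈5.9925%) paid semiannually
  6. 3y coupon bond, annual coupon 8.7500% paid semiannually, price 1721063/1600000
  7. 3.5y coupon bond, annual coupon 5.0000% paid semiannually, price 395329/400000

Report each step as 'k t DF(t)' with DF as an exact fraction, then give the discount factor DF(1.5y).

1 1/2 9821/10000
2 1 586/625
3 3/2 9067/10000
4 2 8933/10000
5 5/2 8627/10000
6 3 1677/2000
7 7/2 104/125
DF(1.5y) = 9067/10000 ≈ 0.906700

step 1 [0.5y] swap r/2=179/9821: DF=(1 − 179/9821·(0))/(1+179/9821) = 9821/10000 ≈ 0.982100
step 2 [1y] zero: DF = P = 586/625 ≈ 0.937600
step 3 [1.5y] bond c/2=7/200: DF=(125703/125000 − 7/200·(0.982100+0.937600))/(1+7/200) = 9067/10000 ≈ 0.906700
step 4 [2y] zero: DF = P = 8933/10000 ≈ 0.893300
step 5 [2.5y] swap r/2=1373/45824: DF=(1 − 1373/45824·(0.982100+0.937600+0.906700+0.893300))/(1+1373/45824) = 8627/10000 ≈ 0.862700
step 6 [3y] bond c/2=7/160: DF=(1721063/1600000 − 7/160·(0.982100+0.937600+0.906700+0.893300+0.862700))/(1+7/160) = 1677/2000 ≈ 0.838500
step 7 [3.5y] bond c/2=1/40: DF=(395329/400000 − 1/40·(0.982100+0.937600+0.906700+0.893300+0.862700+0.838500))/(1+1/40) = 104/125 ≈ 0.832000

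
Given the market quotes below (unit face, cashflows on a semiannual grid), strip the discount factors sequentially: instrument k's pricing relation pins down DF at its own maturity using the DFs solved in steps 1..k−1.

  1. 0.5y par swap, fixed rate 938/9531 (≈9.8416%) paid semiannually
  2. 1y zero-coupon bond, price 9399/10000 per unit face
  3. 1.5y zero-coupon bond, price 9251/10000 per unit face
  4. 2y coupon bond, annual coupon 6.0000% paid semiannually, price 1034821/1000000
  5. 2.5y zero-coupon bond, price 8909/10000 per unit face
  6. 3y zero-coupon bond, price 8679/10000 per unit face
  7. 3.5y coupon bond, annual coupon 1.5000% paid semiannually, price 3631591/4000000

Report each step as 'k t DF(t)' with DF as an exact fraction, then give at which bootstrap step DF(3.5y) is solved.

step 1 [0.5y] swap r/2=469/9531: DF=(1 − 469/9531·(0))/(1+469/9531) = 9531/10000 ≈ 0.953100
step 2 [1y] zero: DF = P = 9399/10000 ≈ 0.939900
step 3 [1.5y] zero: DF = P = 9251/10000 ≈ 0.925100
step 4 [2y] bond c/2=3/100: DF=(1034821/1000000 − 3/100·(0.953100+0.939900+0.925100))/(1+3/100) = 4613/5000 ≈ 0.922600
step 5 [2.5y] zero: DF = P = 8909/10000 ≈ 0.890900
step 6 [3y] zero: DF = P = 8679/10000 ≈ 0.867900
step 7 [3.5y] bond c/2=3/400: DF=(3631591/4000000 − 3/400·(0.953100+0.939900+0.925100+0.922600+0.890900+0.867900))/(1+3/400) = 4301/5000 ≈ 0.860200

1 1/2 9531/10000
2 1 9399/10000
3 3/2 9251/10000
4 2 4613/5000
5 5/2 8909/10000
6 3 8679/10000
7 7/2 4301/5000
DF(3.5y) is solved at step 7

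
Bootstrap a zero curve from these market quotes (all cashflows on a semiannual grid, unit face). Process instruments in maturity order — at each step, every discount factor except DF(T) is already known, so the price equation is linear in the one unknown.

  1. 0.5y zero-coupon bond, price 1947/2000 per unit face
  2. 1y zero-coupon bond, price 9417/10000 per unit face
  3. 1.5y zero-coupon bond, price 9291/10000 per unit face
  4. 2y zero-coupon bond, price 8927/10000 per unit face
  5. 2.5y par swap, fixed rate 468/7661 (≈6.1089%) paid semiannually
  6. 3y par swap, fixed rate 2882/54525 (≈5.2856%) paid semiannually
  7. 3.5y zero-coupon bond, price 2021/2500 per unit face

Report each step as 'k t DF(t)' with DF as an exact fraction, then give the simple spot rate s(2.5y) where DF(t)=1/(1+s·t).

step 1 [0.5y] zero: DF = P = 1947/2000 ≈ 0.973500
step 2 [1y] zero: DF = P = 9417/10000 ≈ 0.941700
step 3 [1.5y] zero: DF = P = 9291/10000 ≈ 0.929100
step 4 [2y] zero: DF = P = 8927/10000 ≈ 0.892700
step 5 [2.5y] swap r/2=234/7661: DF=(1 − 234/7661·(0.973500+0.941700+0.929100+0.892700))/(1+234/7661) = 2149/2500 ≈ 0.859600
step 6 [3y] swap r/2=1441/54525: DF=(1 − 1441/54525·(0.973500+0.941700+0.929100+0.892700+0.859600))/(1+1441/54525) = 8559/10000 ≈ 0.855900
step 7 [3.5y] zero: DF = P = 2021/2500 ≈ 0.808400

1 1/2 1947/2000
2 1 9417/10000
3 3/2 9291/10000
4 2 8927/10000
5 5/2 2149/2500
6 3 8559/10000
7 7/2 2021/2500
s(2.5y) = (1/(2149/2500) − 1)/(5/2) = 702/10745 ≈ 6.5333%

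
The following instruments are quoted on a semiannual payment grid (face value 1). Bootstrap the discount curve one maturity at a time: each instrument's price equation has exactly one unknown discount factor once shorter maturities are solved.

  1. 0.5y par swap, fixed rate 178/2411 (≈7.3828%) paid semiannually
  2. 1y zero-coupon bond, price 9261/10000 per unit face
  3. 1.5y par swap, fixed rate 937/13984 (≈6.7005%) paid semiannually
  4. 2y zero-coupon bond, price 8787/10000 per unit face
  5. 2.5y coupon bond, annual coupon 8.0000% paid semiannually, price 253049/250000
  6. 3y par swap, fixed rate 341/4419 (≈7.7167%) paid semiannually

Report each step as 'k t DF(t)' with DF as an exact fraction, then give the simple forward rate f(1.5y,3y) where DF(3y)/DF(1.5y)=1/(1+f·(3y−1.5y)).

1 1/2 2411/2500
2 1 9261/10000
3 3/2 9063/10000
4 2 8787/10000
5 5/2 8319/10000
6 3 3977/5000
f(1.5y,3y) = ((9063/10000)/(3977/5000) − 1)/(3/2) = 1109/11931 ≈ 9.2951%

step 1 [0.5y] swap r/2=89/2411: DF=(1 − 89/2411·(0))/(1+89/2411) = 2411/2500 ≈ 0.964400
step 2 [1y] zero: DF = P = 9261/10000 ≈ 0.926100
step 3 [1.5y] swap r/2=937/27968: DF=(1 − 937/27968·(0.964400+0.926100))/(1+937/27968) = 9063/10000 ≈ 0.906300
step 4 [2y] zero: DF = P = 8787/10000 ≈ 0.878700
step 5 [2.5y] bond c/2=1/25: DF=(253049/250000 − 1/25·(0.964400+0.926100+0.906300+0.878700))/(1+1/25) = 8319/10000 ≈ 0.831900
step 6 [3y] swap r/2=341/8838: DF=(1 − 341/8838·(0.964400+0.926100+0.906300+0.878700+0.831900))/(1+341/8838) = 3977/5000 ≈ 0.795400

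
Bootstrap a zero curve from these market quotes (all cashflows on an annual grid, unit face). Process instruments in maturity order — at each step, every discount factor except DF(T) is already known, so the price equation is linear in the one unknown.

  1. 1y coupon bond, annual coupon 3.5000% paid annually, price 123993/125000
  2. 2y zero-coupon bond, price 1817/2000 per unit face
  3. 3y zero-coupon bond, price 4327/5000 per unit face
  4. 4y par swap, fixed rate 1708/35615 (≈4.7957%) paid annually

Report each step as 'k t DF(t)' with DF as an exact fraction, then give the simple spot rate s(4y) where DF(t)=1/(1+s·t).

1 1 599/625
2 2 1817/2000
3 3 4327/5000
4 4 2073/2500
s(4y) = (1/(2073/2500) − 1)/(4) = 427/8292 ≈ 5.1495%

step 1 [1y] bond c/1=7/200: DF=(123993/125000 − 7/200·(0))/(1+7/200) = 599/625 ≈ 0.958400
step 2 [2y] zero: DF = P = 1817/2000 ≈ 0.908500
step 3 [3y] zero: DF = P = 4327/5000 ≈ 0.865400
step 4 [4y] swap r/1=1708/35615: DF=(1 − 1708/35615·(0.958400+0.908500+0.865400))/(1+1708/35615) = 2073/2500 ≈ 0.829200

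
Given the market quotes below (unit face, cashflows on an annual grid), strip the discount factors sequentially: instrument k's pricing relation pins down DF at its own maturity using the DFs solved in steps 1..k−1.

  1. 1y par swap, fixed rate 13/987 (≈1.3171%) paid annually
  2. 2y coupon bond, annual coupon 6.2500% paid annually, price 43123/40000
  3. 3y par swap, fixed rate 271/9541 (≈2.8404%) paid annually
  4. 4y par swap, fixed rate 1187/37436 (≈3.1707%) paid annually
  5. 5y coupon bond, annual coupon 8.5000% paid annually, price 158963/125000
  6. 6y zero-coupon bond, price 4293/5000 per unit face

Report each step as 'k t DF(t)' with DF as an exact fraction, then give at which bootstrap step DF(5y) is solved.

step 1 [1y] swap r/1=13/987: DF=(1 − 13/987·(0))/(1+13/987) = 987/1000 ≈ 0.987000
step 2 [2y] bond c/1=1/16: DF=(43123/40000 − 1/16·(0.987000))/(1+1/16) = 4783/5000 ≈ 0.956600
step 3 [3y] swap r/1=271/9541: DF=(1 − 271/9541·(0.987000+0.956600))/(1+271/9541) = 9187/10000 ≈ 0.918700
step 4 [4y] swap r/1=1187/37436: DF=(1 − 1187/37436·(0.987000+0.956600+0.918700))/(1+1187/37436) = 8813/10000 ≈ 0.881300
step 5 [5y] bond c/1=17/200: DF=(158963/125000 − 17/200·(0.987000+0.956600+0.918700+0.881300))/(1+17/200) = 2197/2500 ≈ 0.878800
step 6 [6y] zero: DF = P = 4293/5000 ≈ 0.858600

1 1 987/1000
2 2 4783/5000
3 3 9187/10000
4 4 8813/10000
5 5 2197/2500
6 6 4293/5000
DF(5y) is solved at step 5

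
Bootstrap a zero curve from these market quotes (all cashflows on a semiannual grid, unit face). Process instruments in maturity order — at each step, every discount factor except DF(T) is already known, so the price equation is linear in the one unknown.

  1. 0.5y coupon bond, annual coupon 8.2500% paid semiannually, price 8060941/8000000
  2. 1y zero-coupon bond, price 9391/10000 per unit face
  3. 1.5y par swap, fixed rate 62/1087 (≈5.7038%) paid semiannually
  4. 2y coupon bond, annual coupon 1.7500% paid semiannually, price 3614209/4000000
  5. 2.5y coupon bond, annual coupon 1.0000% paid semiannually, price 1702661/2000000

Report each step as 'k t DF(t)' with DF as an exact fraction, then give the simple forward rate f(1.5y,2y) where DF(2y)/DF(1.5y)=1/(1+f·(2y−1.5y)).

1 1/2 9677/10000
2 1 9391/10000
3 3/2 4597/5000
4 2 1089/1250
5 5/2 8287/10000
f(1.5y,2y) = ((4597/5000)/(1089/1250) − 1)/(1/2) = 241/2178 ≈ 11.0652%

step 1 [0.5y] bond c/2=33/800: DF=(8060941/8000000 − 33/800·(0))/(1+33/800) = 9677/10000 ≈ 0.967700
step 2 [1y] zero: DF = P = 9391/10000 ≈ 0.939100
step 3 [1.5y] swap r/2=31/1087: DF=(1 − 31/1087·(0.967700+0.939100))/(1+31/1087) = 4597/5000 ≈ 0.919400
step 4 [2y] bond c/2=7/800: DF=(3614209/4000000 − 7/800·(0.967700+0.939100+0.919400))/(1+7/800) = 1089/1250 ≈ 0.871200
step 5 [2.5y] bond c/2=1/200: DF=(1702661/2000000 − 1/200·(0.967700+0.939100+0.919400+0.871200))/(1+1/200) = 8287/10000 ≈ 0.828700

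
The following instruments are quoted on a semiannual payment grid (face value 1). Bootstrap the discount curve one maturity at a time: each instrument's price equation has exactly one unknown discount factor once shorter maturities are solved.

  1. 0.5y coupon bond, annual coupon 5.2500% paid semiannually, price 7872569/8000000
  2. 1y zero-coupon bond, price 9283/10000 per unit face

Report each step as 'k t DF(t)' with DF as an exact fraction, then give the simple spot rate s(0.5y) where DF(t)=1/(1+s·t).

step 1 [0.5y] bond c/2=21/800: DF=(7872569/8000000 − 21/800·(0))/(1+21/800) = 9589/10000 ≈ 0.958900
step 2 [1y] zero: DF = P = 9283/10000 ≈ 0.928300

1 1/2 9589/10000
2 1 9283/10000
s(0.5y) = (1/(9589/10000) − 1)/(1/2) = 822/9589 ≈ 8.5723%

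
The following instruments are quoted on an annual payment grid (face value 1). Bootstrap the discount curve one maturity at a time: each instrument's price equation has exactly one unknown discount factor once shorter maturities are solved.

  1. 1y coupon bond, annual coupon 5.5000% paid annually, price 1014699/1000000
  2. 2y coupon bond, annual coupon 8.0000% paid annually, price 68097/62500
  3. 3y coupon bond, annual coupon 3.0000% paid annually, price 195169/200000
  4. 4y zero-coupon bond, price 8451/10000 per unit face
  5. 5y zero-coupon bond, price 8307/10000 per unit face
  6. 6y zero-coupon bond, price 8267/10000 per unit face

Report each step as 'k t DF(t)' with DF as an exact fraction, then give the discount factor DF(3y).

1 1 4809/5000
2 2 586/625
3 3 8921/10000
4 4 8451/10000
5 5 8307/10000
6 6 8267/10000
DF(3y) = 8921/10000 ≈ 0.892100

step 1 [1y] bond c/1=11/200: DF=(1014699/1000000 − 11/200·(0))/(1+11/200) = 4809/5000 ≈ 0.961800
step 2 [2y] bond c/1=2/25: DF=(68097/62500 − 2/25·(0.961800))/(1+2/25) = 586/625 ≈ 0.937600
step 3 [3y] bond c/1=3/100: DF=(195169/200000 − 3/100·(0.961800+0.937600))/(1+3/100) = 8921/10000 ≈ 0.892100
step 4 [4y] zero: DF = P = 8451/10000 ≈ 0.845100
step 5 [5y] zero: DF = P = 8307/10000 ≈ 0.830700
step 6 [6y] zero: DF = P = 8267/10000 ≈ 0.826700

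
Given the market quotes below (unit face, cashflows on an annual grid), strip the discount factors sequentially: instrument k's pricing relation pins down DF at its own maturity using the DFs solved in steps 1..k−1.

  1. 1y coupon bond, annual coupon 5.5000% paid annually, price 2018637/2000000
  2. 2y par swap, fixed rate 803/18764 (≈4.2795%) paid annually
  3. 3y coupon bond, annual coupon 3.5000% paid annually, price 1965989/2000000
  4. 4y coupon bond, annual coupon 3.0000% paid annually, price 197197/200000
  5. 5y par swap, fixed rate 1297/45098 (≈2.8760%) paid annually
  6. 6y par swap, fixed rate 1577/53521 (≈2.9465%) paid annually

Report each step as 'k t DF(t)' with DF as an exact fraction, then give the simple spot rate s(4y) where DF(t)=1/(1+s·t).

step 1 [1y] bond c/1=11/200: DF=(2018637/2000000 − 11/200·(0))/(1+11/200) = 9567/10000 ≈ 0.956700
step 2 [2y] swap r/1=803/18764: DF=(1 − 803/18764·(0.956700))/(1+803/18764) = 9197/10000 ≈ 0.919700
step 3 [3y] bond c/1=7/200: DF=(1965989/2000000 − 7/200·(0.956700+0.919700))/(1+7/200) = 8863/10000 ≈ 0.886300
step 4 [4y] bond c/1=3/100: DF=(197197/200000 − 3/100·(0.956700+0.919700+0.886300))/(1+3/100) = 548/625 ≈ 0.876800
step 5 [5y] swap r/1=1297/45098: DF=(1 − 1297/45098·(0.956700+0.919700+0.886300+0.876800))/(1+1297/45098) = 8703/10000 ≈ 0.870300
step 6 [6y] swap r/1=1577/53521: DF=(1 − 1577/53521·(0.956700+0.919700+0.886300+0.876800+0.870300))/(1+1577/53521) = 8423/10000 ≈ 0.842300

1 1 9567/10000
2 2 9197/10000
3 3 8863/10000
4 4 548/625
5 5 8703/10000
6 6 8423/10000
s(4y) = (1/(548/625) − 1)/(4) = 77/2192 ≈ 3.5128%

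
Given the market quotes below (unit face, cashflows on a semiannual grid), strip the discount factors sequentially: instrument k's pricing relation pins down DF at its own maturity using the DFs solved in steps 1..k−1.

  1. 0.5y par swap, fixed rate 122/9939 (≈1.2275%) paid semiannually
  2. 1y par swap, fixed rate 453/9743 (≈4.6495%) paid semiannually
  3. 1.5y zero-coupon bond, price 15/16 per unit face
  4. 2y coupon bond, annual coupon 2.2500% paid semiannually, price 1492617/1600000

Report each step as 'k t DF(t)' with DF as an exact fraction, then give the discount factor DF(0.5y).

1 1/2 9939/10000
2 1 9547/10000
3 3/2 15/16
4 2 1113/1250
DF(0.5y) = 9939/10000 ≈ 0.993900

step 1 [0.5y] swap r/2=61/9939: DF=(1 − 61/9939·(0))/(1+61/9939) = 9939/10000 ≈ 0.993900
step 2 [1y] swap r/2=453/19486: DF=(1 − 453/19486·(0.993900))/(1+453/19486) = 9547/10000 ≈ 0.954700
step 3 [1.5y] zero: DF = P = 15/16 ≈ 0.937500
step 4 [2y] bond c/2=9/800: DF=(1492617/1600000 − 9/800·(0.993900+0.954700+0.937500))/(1+9/800) = 1113/1250 ≈ 0.890400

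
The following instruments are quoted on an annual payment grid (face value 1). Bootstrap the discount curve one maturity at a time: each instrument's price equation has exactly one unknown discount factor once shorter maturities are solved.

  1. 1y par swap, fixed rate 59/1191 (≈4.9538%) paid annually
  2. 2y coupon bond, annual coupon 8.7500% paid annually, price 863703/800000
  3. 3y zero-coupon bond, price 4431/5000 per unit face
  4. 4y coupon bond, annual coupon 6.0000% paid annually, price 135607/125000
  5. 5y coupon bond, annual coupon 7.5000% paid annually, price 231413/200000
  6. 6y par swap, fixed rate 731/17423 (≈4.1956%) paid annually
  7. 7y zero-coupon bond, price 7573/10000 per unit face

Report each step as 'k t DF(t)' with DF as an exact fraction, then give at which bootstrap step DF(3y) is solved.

1 1 1191/1250
2 2 9161/10000
3 3 4431/5000
4 4 347/400
5 5 2059/2500
6 6 7807/10000
7 7 7573/10000
DF(3y) is solved at step 3

step 1 [1y] swap r/1=59/1191: DF=(1 − 59/1191·(0))/(1+59/1191) = 1191/1250 ≈ 0.952800
step 2 [2y] bond c/1=7/80: DF=(863703/800000 − 7/80·(0.952800))/(1+7/80) = 9161/10000 ≈ 0.916100
step 3 [3y] zero: DF = P = 4431/5000 ≈ 0.886200
step 4 [4y] bond c/1=3/50: DF=(135607/125000 − 3/50·(0.952800+0.916100+0.886200))/(1+3/50) = 347/400 ≈ 0.867500
step 5 [5y] bond c/1=3/40: DF=(231413/200000 − 3/40·(0.952800+0.916100+0.886200+0.867500))/(1+3/40) = 2059/2500 ≈ 0.823600
step 6 [6y] swap r/1=731/17423: DF=(1 − 731/17423·(0.952800+0.916100+0.886200+0.867500+0.823600))/(1+731/17423) = 7807/10000 ≈ 0.780700
step 7 [7y] zero: DF = P = 7573/10000 ≈ 0.757300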